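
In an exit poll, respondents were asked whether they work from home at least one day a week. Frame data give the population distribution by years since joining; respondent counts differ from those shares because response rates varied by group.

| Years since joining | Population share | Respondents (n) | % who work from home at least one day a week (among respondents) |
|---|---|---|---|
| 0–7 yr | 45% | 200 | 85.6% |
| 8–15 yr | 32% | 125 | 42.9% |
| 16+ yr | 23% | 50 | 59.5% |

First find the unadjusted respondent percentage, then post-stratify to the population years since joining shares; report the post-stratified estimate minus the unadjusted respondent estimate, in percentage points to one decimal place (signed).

Unadjusted (pooled respondent) estimate weights by respondent counts:
  (200/375)×85.6 + (125/375)×42.9 + (50/375)×59.5 = 67.8867%
Post-stratifying to population shares instead:
  0.45×85.6 + 0.32×42.9 + 0.23×59.5 = 65.933%
Difference = 65.933 − 67.8867 = -1.9537 pp.

-2.0 percentage points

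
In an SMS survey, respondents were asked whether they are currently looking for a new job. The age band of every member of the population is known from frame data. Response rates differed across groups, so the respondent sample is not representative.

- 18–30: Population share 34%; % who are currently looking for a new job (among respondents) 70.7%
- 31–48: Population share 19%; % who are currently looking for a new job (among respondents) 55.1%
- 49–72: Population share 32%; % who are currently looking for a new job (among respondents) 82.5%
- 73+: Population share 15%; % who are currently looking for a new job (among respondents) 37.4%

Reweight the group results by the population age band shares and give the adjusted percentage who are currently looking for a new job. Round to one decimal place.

66.5%

Post-stratification weights by population share, not respondent share:
  18–30: 0.34 × 70.7 = 24.038
  31–48: 0.19 × 55.1 = 10.469
  49–72: 0.32 × 82.5 = 26.4
  73+: 0.15 × 37.4 = 5.61
Post-stratified estimate = 66.517 → 66.5%.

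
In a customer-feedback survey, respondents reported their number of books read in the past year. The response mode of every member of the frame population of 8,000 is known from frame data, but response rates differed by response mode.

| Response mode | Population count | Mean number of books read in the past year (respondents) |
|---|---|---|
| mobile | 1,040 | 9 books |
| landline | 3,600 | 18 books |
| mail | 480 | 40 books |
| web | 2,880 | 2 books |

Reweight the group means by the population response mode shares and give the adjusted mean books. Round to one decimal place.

Post-stratification weights by population share, not respondent share:
  mobile: (1,040/8,000) × 9 = 1.17
  landline: (3,600/8,000) × 18 = 8.1
  mail: (480/8,000) × 40 = 2.4
  web: (2,880/8,000) × 2 = 0.72
Post-stratified estimate = 12.39 → 12.4.

12.4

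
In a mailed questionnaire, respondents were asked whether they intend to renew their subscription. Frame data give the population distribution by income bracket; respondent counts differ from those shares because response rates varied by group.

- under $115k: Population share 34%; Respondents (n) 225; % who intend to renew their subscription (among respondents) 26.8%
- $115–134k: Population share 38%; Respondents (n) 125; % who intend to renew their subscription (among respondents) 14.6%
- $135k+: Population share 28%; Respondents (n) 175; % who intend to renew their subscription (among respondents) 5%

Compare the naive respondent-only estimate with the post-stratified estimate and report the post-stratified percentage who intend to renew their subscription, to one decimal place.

Naive respondent-only estimate (weights = respondent counts):
  (225/525)×26.8 + (125/525)×14.6 + (175/525)×5 = 16.6286%
Post-stratified estimate weights by population shares:
  0.34×26.8 + 0.38×14.6 + 0.28×5 = 16.06%

16.1%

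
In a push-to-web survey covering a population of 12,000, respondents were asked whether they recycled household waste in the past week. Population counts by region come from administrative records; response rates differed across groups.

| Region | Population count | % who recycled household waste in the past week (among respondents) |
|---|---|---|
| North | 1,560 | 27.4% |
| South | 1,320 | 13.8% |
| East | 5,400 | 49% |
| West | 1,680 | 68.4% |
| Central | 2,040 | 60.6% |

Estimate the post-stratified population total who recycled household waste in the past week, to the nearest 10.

5,640

Apply each group's respondent rate to its population count:
  North: 1,560 × 27.4% = 427.44
  South: 1,320 × 13.8% = 182.16
  East: 5,400 × 49% = 2646
  West: 1,680 × 68.4% = 1149.12
  Central: 2,040 × 60.6% = 1236.24
Estimated total = 5640.96 → 5,640.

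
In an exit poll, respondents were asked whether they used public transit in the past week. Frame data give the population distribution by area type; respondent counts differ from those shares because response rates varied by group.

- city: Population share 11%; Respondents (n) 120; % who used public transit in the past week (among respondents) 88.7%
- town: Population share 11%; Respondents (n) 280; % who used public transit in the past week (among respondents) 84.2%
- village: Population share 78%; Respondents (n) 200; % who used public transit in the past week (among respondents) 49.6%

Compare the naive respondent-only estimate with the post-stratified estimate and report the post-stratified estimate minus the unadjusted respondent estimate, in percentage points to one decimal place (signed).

Naive respondent-only estimate (weights = respondent counts):
  (120/600)×88.7 + (280/600)×84.2 + (200/600)×49.6 = 73.5667%
Post-stratifying to population shares instead:
  0.11×88.7 + 0.11×84.2 + 0.78×49.6 = 57.707%
Difference = 57.707 − 73.5667 = -15.8597 pp.

-15.9 percentage points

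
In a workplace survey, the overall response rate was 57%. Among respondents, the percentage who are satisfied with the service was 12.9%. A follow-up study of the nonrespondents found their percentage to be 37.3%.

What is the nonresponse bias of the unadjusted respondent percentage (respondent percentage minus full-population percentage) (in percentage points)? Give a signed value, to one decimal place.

Nonresponse fraction = 1 − 0.57 = 0.43.
Bias = (nonresponse fraction) × (respondent percentage − nonrespondent percentage)
     = 0.43 × (12.9 − 37.3) = 0.43 × -24.4 = -10.492.

-10.5 percentage points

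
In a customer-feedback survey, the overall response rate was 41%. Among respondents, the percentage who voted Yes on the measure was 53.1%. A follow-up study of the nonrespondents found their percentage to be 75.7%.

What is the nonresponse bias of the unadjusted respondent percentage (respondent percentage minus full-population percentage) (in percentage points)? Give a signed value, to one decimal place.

-13.3 percentage points

Nonresponse fraction = 1 − 0.41 = 0.59.
Bias = (nonresponse fraction) × (respondent percentage − nonrespondent percentage)
     = 0.59 × (53.1 − 75.7) = 0.59 × -22.6 = -13.334.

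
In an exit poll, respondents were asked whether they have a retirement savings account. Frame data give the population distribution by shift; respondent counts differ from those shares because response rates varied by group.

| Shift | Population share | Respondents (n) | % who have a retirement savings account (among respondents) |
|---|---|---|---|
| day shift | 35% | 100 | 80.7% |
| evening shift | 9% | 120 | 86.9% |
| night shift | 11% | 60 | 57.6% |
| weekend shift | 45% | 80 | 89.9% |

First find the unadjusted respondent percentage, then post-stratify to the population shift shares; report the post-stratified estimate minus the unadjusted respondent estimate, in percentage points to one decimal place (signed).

+1.9 percentage points

Unadjusted (pooled respondent) estimate weights by respondent counts:
  (100/360)×80.7 + (120/360)×86.9 + (60/360)×57.6 + (80/360)×89.9 = 80.9611%
Reweighting by population shift shares:
  0.35×80.7 + 0.09×86.9 + 0.11×57.6 + 0.45×89.9 = 82.857%
Difference = 82.857 − 80.9611 = 1.8959 pp.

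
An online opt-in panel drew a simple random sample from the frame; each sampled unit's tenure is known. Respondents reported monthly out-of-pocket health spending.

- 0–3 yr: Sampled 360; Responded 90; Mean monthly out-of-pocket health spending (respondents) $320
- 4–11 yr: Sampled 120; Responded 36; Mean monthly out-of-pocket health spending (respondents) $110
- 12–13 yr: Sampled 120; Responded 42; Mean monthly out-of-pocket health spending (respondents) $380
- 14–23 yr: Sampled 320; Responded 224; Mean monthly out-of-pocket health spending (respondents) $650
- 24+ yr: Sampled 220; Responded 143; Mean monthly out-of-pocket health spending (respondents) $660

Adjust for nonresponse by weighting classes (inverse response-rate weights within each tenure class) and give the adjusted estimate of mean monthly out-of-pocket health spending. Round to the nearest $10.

$460

Response rates by class: 0–3 yr 90/360 = 25%, 4–11 yr 36/120 = 30%, 12–13 yr 42/120 = 35%, 14–23 yr 224/320 = 70%, 24+ yr 143/220 = 65%.
Weighting each respondent by the inverse class response rate inflates each class back to its sampled size, so the class weight is n_sampled:
  0–3 yr: 360 × 320 = 115,200
  4–11 yr: 120 × 110 = 13,200
  12–13 yr: 120 × 380 = 45,600
  14–23 yr: 320 × 650 = 208,000
  24+ yr: 220 × 660 = 145,200
Adjusted estimate = 527,200 / 1,140 = 462.456 → $460.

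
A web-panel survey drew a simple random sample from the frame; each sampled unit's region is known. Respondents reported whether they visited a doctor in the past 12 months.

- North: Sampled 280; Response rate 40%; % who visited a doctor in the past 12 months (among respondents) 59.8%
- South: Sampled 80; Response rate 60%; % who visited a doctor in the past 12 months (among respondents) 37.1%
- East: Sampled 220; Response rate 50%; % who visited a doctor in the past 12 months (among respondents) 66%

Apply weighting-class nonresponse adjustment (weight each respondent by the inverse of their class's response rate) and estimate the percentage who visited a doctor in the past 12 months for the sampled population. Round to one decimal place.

With weight = n_sampled/n_responded per class, the weighted class total is n_sampled:
  North: 280 × 59.8 = 16,744
  South: 80 × 37.1 = 2968
  East: 220 × 66 = 14,520
Adjusted estimate = 34,232 / 580 = 59.0207 → 59.0%.

59.0%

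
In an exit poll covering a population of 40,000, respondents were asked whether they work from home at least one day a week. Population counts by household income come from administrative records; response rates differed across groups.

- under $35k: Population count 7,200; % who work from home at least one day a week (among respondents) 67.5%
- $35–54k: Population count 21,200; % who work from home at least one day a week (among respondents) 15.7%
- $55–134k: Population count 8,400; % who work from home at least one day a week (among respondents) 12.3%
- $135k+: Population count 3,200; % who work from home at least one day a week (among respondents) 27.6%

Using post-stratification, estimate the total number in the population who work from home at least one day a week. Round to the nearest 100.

Each cell contributes its population count × the respondent rate:
  under $35k: 7,200 × 67.5% = 4860
  $35–54k: 21,200 × 15.7% = 3328.4
  $55–134k: 8,400 × 12.3% = 1033.2
  $135k+: 3,200 × 27.6% = 883.2
Estimated total = 10104.8 → 10,100.

10,100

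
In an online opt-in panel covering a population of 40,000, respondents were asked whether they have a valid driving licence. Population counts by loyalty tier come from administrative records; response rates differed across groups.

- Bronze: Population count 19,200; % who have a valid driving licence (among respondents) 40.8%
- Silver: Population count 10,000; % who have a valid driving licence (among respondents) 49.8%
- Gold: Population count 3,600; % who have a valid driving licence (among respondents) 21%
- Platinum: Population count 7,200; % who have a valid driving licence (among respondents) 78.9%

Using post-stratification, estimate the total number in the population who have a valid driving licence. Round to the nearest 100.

19,300

Estimated count per cell = population count × respondent percentage:
  Bronze: 19,200 × 40.8% = 7833.6
  Silver: 10,000 × 49.8% = 4980
  Gold: 3,600 × 21% = 756
  Platinum: 7,200 × 78.9% = 5680.8
Estimated total = 19250.4 → 19,300.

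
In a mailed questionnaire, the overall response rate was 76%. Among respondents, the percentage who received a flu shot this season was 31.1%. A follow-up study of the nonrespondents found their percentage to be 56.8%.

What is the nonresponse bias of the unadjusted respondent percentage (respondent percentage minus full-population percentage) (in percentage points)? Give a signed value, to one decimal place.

Nonresponse fraction = 1 − 0.76 = 0.24.
Bias = (nonresponse fraction) × (respondent percentage − nonrespondent percentage)
     = 0.24 × (31.1 − 56.8) = 0.24 × -25.7 = -6.168.

-6.2 percentage points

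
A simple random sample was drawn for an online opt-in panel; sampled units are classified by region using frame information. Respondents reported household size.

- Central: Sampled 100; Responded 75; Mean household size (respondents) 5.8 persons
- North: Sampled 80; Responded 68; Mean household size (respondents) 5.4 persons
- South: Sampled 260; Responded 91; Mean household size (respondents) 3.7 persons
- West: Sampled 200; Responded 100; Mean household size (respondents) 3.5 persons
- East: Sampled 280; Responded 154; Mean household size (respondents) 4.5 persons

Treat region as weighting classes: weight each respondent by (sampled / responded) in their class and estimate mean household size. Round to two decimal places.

Class response rates: Central 75/100 = 75%, North 68/80 = 85%, South 91/260 = 35%, West 100/200 = 50%, East 154/280 = 55%.
With weight = n_sampled/n_responded per class, the weighted class total is n_sampled:
  Central: 100 × 5.8 = 580
  North: 80 × 5.4 = 432
  South: 260 × 3.7 = 962
  West: 200 × 3.5 = 700
  East: 280 × 4.5 = 1260
Adjusted estimate = 3934 / 920 = 4.27609 → 4.28.

4.28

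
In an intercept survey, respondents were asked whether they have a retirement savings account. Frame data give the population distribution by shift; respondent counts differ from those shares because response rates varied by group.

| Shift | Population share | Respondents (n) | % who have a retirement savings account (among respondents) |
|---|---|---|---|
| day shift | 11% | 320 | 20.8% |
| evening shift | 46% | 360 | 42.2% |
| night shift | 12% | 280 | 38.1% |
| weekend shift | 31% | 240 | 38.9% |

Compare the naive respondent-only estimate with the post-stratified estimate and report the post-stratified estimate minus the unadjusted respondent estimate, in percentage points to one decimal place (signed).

+3.5 percentage points

Naive respondent-only estimate (weights = respondent counts):
  (320/1200)×20.8 + (360/1200)×42.2 + (280/1200)×38.1 + (240/1200)×38.9 = 34.8767%
Post-stratifying to population shares instead:
  0.11×20.8 + 0.46×42.2 + 0.12×38.1 + 0.31×38.9 = 38.331%
Difference = 38.331 − 34.8767 = 3.4543 pp.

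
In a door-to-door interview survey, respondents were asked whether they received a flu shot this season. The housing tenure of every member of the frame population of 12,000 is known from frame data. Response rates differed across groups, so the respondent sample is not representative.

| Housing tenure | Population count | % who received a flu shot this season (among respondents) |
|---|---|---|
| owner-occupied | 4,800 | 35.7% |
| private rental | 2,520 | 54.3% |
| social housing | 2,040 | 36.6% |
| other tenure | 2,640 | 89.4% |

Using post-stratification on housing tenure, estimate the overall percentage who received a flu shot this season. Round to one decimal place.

Each cell contributes population-share × respondent value:
  owner-occupied: (4,800/12,000) × 35.7 = 14.28
  private rental: (2,520/12,000) × 54.3 = 11.403
  social housing: (2,040/12,000) × 36.6 = 6.222
  other tenure: (2,640/12,000) × 89.4 = 19.668
Post-stratified estimate = 51.573 → 51.6%.

51.6%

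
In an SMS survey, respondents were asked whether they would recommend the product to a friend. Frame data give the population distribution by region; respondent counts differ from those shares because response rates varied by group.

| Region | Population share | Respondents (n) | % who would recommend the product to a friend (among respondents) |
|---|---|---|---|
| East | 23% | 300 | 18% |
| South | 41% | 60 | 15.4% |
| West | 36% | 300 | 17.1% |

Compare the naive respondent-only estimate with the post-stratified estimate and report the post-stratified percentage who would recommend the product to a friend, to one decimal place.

Without adjustment, the pooled respondent share is:
  (300/660)×18 + (60/660)×15.4 + (300/660)×17.1 = 17.3545%
Post-stratifying to population shares instead:
  0.23×18 + 0.41×15.4 + 0.36×17.1 = 16.61%

16.6%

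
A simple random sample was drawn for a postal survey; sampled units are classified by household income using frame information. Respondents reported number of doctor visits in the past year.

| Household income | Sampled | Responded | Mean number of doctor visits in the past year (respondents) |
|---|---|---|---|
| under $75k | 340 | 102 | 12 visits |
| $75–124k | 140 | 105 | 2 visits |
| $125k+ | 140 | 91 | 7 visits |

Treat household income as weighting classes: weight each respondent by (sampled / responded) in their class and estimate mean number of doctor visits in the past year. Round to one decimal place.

8.6

Response rates by class: under $75k 102/340 = 30%, $75–124k 105/140 = 75%, $125k+ 91/140 = 65%.
Weighting each respondent by the inverse class response rate inflates each class back to its sampled size, so the class weight is n_sampled:
  under $75k: 340 × 12 = 4080
  $75–124k: 140 × 2 = 280
  $125k+: 140 × 7 = 980
Adjusted estimate = 5340 / 620 = 8.6129 → 8.6.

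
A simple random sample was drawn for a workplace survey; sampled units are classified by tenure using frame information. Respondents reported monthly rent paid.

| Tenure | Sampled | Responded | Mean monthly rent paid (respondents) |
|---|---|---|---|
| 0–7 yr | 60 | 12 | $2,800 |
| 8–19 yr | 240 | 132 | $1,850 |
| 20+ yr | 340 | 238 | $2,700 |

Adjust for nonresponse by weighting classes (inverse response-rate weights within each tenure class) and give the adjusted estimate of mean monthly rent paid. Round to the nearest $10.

Class response rates: 0–7 yr 12/60 = 20%, 8–19 yr 132/240 = 55%, 20+ yr 238/340 = 70%.
Inverse-response-rate weighting restores each class to its sampled count, so class totals weight by n_sampled:
  0–7 yr: 60 × 2800 = 168,000
  8–19 yr: 240 × 1850 = 444,000
  20+ yr: 340 × 2700 = 918,000
Adjusted estimate = 1,530,000 / 640 = 2390.62 → $2,390.

$2,390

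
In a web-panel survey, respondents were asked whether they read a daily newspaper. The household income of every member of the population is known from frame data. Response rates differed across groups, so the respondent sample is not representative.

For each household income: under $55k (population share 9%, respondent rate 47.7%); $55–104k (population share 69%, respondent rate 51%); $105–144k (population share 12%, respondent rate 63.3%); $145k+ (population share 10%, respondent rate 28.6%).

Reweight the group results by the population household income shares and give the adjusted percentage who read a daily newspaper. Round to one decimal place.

49.9%

Post-stratification weights by population share, not respondent share:
  under $55k: 0.09 × 47.7 = 4.293
  $55–104k: 0.69 × 51 = 35.19
  $105–144k: 0.12 × 63.3 = 7.596
  $145k+: 0.1 × 28.6 = 2.86
Post-stratified estimate = 49.939 → 49.9%.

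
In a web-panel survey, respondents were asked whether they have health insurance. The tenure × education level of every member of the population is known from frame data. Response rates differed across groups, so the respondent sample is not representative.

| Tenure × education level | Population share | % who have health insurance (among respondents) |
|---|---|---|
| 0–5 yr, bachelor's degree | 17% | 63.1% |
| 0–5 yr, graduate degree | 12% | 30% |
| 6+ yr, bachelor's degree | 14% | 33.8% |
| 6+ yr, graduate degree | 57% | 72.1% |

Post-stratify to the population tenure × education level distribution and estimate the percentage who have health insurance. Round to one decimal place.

60.2%

Each cell contributes population-share × respondent value:
  0–5 yr, bachelor's degree: 0.17 × 63.1 = 10.727
  0–5 yr, graduate degree: 0.12 × 30 = 3.6
  6+ yr, bachelor's degree: 0.14 × 33.8 = 4.732
  6+ yr, graduate degree: 0.57 × 72.1 = 41.097
Post-stratified estimate = 60.156 → 60.2%.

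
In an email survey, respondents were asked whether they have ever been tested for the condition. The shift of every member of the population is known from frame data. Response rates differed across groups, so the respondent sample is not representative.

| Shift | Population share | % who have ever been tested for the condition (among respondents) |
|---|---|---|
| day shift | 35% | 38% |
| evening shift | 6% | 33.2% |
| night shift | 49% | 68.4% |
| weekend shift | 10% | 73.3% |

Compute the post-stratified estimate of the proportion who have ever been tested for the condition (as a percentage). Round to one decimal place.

Reweight to the known shift distribution:
  day shift: 0.35 × 38 = 13.3
  evening shift: 0.06 × 33.2 = 1.992
  night shift: 0.49 × 68.4 = 33.516
  weekend shift: 0.1 × 73.3 = 7.33
Post-stratified estimate = 56.138 → 56.1%.

56.1%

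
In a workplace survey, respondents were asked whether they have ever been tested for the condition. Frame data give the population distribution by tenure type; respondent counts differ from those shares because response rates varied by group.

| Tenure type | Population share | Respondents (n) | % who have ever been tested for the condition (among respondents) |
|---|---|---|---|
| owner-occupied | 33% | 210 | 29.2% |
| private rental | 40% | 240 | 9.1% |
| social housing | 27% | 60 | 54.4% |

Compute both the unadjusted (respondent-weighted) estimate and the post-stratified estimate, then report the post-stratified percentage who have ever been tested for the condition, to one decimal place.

28.0%

Unadjusted (pooled respondent) estimate weights by respondent counts:
  (210/510)×29.2 + (240/510)×9.1 + (60/510)×54.4 = 22.7059%
Post-stratifying to population shares instead:
  0.33×29.2 + 0.4×9.1 + 0.27×54.4 = 27.964%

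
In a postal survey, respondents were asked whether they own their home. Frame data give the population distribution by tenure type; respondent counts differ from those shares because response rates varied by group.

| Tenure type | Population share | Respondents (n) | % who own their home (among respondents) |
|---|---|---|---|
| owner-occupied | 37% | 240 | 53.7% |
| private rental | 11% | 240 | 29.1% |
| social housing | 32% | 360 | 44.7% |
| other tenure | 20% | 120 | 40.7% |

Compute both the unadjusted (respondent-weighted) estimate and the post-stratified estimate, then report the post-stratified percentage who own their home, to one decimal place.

Unadjusted (pooled respondent) estimate weights by respondent counts:
  (240/960)×53.7 + (240/960)×29.1 + (360/960)×44.7 + (120/960)×40.7 = 42.55%
Post-stratified estimate weights by population shares:
  0.37×53.7 + 0.11×29.1 + 0.32×44.7 + 0.2×40.7 = 45.514%

45.5%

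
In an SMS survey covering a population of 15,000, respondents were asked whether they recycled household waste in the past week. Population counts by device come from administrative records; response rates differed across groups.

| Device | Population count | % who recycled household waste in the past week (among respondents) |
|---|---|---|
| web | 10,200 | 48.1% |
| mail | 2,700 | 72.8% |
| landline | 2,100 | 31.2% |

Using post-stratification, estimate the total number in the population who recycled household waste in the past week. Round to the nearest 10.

Estimated count per cell = population count × respondent percentage:
  web: 10,200 × 48.1% = 4906.2
  mail: 2,700 × 72.8% = 1965.6
  landline: 2,100 × 31.2% = 655.2
Estimated total = 7527 → 7,530.

7,530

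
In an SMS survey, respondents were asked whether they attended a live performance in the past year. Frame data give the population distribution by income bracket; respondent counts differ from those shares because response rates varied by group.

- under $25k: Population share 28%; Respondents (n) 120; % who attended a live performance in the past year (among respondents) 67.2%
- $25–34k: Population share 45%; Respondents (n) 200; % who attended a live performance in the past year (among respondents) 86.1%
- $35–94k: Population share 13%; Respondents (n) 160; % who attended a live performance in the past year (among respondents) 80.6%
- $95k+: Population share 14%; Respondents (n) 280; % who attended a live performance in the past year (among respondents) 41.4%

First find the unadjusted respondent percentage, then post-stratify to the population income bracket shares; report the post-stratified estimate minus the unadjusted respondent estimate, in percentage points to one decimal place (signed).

Naive respondent-only estimate (weights = respondent counts):
  (120/760)×67.2 + (200/760)×86.1 + (160/760)×80.6 + (280/760)×41.4 = 65.4895%
Post-stratifying to population shares instead:
  0.28×67.2 + 0.45×86.1 + 0.13×80.6 + 0.14×41.4 = 73.835%
Difference = 73.835 − 65.4895 = 8.3455 pp.

+8.3 percentage points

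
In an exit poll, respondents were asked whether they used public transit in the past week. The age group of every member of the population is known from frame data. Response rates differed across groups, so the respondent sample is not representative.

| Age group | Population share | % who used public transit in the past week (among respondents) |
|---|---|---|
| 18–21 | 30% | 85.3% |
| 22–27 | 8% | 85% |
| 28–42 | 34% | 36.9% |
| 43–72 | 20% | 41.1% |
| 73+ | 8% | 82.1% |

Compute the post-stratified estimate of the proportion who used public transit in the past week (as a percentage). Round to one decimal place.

59.7%

Reweight to the known age group distribution:
  18–21: 0.3 × 85.3 = 25.59
  22–27: 0.08 × 85 = 6.8
  28–42: 0.34 × 36.9 = 12.546
  43–72: 0.2 × 41.1 = 8.22
  73+: 0.08 × 82.1 = 6.568
Post-stratified estimate = 59.724 → 59.7%.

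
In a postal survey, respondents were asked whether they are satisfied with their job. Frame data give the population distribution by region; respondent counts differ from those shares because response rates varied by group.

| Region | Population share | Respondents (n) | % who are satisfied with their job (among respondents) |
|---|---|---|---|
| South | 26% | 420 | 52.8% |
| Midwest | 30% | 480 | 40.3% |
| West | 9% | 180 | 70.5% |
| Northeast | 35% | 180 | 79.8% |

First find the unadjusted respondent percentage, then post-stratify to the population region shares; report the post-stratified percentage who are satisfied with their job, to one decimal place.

60.1%

Without adjustment, the pooled respondent share is:
  (420/1260)×52.8 + (480/1260)×40.3 + (180/1260)×70.5 + (180/1260)×79.8 = 54.4238%
Reweighting by population region shares:
  0.26×52.8 + 0.3×40.3 + 0.09×70.5 + 0.35×79.8 = 60.093%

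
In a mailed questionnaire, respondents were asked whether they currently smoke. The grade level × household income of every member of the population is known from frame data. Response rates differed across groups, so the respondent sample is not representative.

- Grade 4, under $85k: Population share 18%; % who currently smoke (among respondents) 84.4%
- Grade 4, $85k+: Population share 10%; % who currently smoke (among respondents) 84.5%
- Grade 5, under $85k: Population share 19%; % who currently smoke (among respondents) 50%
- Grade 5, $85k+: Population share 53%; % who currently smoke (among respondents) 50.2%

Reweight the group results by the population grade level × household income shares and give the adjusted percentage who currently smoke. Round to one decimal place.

59.7%

Weight each group's respondent value by its population share:
  Grade 4, under $85k: 0.18 × 84.4 = 15.192
  Grade 4, $85k+: 0.1 × 84.5 = 8.45
  Grade 5, under $85k: 0.19 × 50 = 9.5
  Grade 5, $85k+: 0.53 × 50.2 = 26.606
Post-stratified estimate = 59.748 → 59.7%.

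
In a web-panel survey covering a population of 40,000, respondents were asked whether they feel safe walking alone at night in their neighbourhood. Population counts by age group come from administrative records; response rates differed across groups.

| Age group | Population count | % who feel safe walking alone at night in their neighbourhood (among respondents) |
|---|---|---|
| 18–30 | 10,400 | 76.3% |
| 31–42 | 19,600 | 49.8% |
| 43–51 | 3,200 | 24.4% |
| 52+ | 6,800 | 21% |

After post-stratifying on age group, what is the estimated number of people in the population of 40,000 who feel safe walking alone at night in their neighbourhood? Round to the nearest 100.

19,900

Apply each group's respondent rate to its population count:
  18–30: 10,400 × 76.3% = 7935.2
  31–42: 19,600 × 49.8% = 9760.8
  43–51: 3,200 × 24.4% = 780.8
  52+: 6,800 × 21% = 1428
Estimated total = 19904.8 → 19,900.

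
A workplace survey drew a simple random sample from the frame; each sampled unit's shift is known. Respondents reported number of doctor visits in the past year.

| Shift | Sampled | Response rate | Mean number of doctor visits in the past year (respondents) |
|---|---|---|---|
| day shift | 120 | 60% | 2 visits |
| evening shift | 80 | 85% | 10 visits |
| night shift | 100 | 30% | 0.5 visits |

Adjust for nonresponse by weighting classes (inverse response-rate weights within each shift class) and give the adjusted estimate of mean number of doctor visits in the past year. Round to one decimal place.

Weighting each respondent by the inverse class response rate inflates each class back to its sampled size, so the class weight is n_sampled:
  day shift: 120 × 2 = 240
  evening shift: 80 × 10 = 800
  night shift: 100 × 0.5 = 50
Adjusted estimate = 1090 / 300 = 3.63333 → 3.6.

3.6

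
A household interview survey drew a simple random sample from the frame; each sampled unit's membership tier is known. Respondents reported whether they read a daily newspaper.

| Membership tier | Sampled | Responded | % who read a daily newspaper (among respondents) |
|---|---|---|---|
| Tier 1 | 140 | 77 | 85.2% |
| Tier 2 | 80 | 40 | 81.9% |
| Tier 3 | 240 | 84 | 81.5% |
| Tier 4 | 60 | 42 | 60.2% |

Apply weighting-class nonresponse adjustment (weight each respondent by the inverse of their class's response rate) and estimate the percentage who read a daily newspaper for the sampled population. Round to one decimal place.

Class response rates: Tier 1 77/140 = 55%, Tier 2 40/80 = 50%, Tier 3 84/240 = 35%, Tier 4 42/60 = 70%.
Weighting each respondent by the inverse class response rate inflates each class back to its sampled size, so the class weight is n_sampled:
  Tier 1: 140 × 85.2 = 11,928
  Tier 2: 80 × 81.9 = 6552
  Tier 3: 240 × 81.5 = 19,560
  Tier 4: 60 × 60.2 = 3612
Adjusted estimate = 41,652 / 520 = 80.1 → 80.1%.

80.1%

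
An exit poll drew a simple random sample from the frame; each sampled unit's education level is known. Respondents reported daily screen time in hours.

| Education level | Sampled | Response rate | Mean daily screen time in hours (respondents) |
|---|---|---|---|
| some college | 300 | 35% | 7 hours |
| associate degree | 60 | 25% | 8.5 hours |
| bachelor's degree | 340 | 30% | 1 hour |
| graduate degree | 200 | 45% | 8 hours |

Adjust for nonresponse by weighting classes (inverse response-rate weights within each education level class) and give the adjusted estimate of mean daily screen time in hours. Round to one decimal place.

5.1

Weighting each respondent by the inverse class response rate inflates each class back to its sampled size, so the class weight is n_sampled:
  some college: 300 × 7 = 2100
  associate degree: 60 × 8.5 = 510
  bachelor's degree: 340 × 1 = 340
  graduate degree: 200 × 8 = 1600
Adjusted estimate = 4550 / 900 = 5.05556 → 5.1.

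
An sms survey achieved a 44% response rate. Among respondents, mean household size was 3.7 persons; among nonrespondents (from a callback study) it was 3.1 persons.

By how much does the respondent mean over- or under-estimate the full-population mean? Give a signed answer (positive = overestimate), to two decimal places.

+0.34

Nonresponse fraction = 1 − 0.44 = 0.56.
Bias = (nonresponse fraction) × (respondent mean − nonrespondent mean)
     = 0.56 × (3.7 − 3.1) = 0.56 × 0.6 = 0.336.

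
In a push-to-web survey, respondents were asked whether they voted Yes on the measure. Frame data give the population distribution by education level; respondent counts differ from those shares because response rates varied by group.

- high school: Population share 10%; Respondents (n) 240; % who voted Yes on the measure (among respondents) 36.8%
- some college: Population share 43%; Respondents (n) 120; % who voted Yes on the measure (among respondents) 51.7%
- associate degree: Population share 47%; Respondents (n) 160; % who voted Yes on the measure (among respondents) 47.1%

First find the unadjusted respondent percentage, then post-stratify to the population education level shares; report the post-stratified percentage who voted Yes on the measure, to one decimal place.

Naive respondent-only estimate (weights = respondent counts):
  (240/520)×36.8 + (120/520)×51.7 + (160/520)×47.1 = 43.4077%
Reweighting by population education level shares:
  0.1×36.8 + 0.43×51.7 + 0.47×47.1 = 48.048%

48.0%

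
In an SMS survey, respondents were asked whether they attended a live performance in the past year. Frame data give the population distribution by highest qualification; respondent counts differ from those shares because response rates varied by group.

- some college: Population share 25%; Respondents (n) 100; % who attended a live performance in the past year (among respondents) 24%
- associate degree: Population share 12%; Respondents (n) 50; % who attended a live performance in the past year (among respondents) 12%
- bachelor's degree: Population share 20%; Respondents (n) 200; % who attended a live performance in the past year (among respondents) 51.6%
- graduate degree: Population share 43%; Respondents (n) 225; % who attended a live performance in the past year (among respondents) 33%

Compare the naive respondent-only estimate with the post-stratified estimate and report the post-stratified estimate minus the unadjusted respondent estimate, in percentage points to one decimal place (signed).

-4.1 percentage points

Without adjustment, the pooled respondent share is:
  (100/575)×24 + (50/575)×12 + (200/575)×51.6 + (225/575)×33 = 36.0783%
Post-stratifying to population shares instead:
  0.25×24 + 0.12×12 + 0.2×51.6 + 0.43×33 = 31.95%
Difference = 31.95 − 36.0783 = -4.1283 pp.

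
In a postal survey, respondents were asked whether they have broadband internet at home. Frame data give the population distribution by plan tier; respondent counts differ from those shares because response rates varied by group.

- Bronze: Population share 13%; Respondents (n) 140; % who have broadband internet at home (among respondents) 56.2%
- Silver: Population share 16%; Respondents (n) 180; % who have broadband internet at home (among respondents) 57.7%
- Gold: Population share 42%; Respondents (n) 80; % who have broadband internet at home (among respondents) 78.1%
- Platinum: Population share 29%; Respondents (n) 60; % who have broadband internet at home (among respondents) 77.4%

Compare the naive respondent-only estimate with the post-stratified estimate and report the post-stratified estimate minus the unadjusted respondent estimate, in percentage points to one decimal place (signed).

Naive respondent-only estimate (weights = respondent counts):
  (140/460)×56.2 + (180/460)×57.7 + (80/460)×78.1 + (60/460)×77.4 = 63.3609%
Post-stratifying to population shares instead:
  0.13×56.2 + 0.16×57.7 + 0.42×78.1 + 0.29×77.4 = 71.786%
Difference = 71.786 − 63.3609 = 8.4251 pp.

+8.4 percentage points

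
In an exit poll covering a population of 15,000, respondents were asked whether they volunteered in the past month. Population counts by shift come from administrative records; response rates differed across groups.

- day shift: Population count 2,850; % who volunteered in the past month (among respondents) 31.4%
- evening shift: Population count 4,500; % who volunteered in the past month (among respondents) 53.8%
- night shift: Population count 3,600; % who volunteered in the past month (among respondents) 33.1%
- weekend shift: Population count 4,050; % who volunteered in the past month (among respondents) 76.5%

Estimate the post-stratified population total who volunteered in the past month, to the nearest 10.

Apply each group's respondent rate to its population count:
  day shift: 2,850 × 31.4% = 894.9
  evening shift: 4,500 × 53.8% = 2421
  night shift: 3,600 × 33.1% = 1191.6
  weekend shift: 4,050 × 76.5% = 3098.25
Estimated total = 7605.75 → 7,610.

7,610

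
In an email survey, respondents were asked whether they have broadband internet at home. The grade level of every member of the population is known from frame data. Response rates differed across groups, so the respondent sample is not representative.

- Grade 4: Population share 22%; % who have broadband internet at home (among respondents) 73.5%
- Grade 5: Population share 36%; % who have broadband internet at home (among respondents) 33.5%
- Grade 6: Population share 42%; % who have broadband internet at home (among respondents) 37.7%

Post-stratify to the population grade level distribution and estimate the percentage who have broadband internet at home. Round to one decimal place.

Weight each group's respondent value by its population share:
  Grade 4: 0.22 × 73.5 = 16.17
  Grade 5: 0.36 × 33.5 = 12.06
  Grade 6: 0.42 × 37.7 = 15.834
Post-stratified estimate = 44.064 → 44.1%.

44.1%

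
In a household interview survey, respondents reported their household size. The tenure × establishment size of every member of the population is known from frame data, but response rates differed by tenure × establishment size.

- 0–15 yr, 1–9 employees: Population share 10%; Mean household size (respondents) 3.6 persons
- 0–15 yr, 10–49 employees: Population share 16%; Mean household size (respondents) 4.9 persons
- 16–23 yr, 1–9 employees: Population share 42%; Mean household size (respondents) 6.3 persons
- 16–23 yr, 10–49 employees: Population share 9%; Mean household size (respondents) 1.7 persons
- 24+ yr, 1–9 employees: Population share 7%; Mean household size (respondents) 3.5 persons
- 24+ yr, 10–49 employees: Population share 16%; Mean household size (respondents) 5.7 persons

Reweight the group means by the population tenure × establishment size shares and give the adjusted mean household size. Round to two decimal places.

5.10

Post-stratification weights by population share, not respondent share:
  0–15 yr, 1–9 employees: 0.1 × 3.6 = 0.36
  0–15 yr, 10–49 employees: 0.16 × 4.9 = 0.784
  16–23 yr, 1–9 employees: 0.42 × 6.3 = 2.646
  16–23 yr, 10–49 employees: 0.09 × 1.7 = 0.153
  24+ yr, 1–9 employees: 0.07 × 3.5 = 0.245
  24+ yr, 10–49 employees: 0.16 × 5.7 = 0.912
Post-stratified estimate = 5.1 → 5.10.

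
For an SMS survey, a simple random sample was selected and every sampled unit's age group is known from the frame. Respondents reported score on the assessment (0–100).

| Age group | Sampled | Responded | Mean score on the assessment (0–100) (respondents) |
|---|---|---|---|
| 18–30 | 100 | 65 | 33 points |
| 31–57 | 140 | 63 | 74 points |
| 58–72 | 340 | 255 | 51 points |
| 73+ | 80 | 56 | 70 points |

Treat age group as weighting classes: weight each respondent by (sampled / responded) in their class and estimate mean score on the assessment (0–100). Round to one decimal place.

Response rates by class: 18–30 65/100 = 65%, 31–57 63/140 = 45%, 58–72 255/340 = 75%, 73+ 56/80 = 70%.
With weight = n_sampled/n_responded per class, the weighted class total is n_sampled:
  18–30: 100 × 33 = 3300
  31–57: 140 × 74 = 10,360
  58–72: 340 × 51 = 17,340
  73+: 80 × 70 = 5600
Adjusted estimate = 36,600 / 660 = 55.4545 → 55.5.

55.5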